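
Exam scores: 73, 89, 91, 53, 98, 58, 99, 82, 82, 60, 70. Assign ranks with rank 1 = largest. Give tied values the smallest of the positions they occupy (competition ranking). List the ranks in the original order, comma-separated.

Sorted (descending): 99, 98, 91, 89, 82, 82, 73, 70, 60, 58, 53
The 2 values of 82 occupy positions 5–6 → each gets rank 5.

7, 4, 3, 11, 2, 10, 1, 5, 5, 9, 8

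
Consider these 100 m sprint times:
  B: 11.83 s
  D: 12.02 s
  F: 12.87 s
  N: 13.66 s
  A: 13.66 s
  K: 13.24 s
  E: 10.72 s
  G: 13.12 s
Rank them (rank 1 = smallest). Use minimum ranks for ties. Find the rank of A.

Sorted (ascending): 10.72, 11.83, 12.02, 12.87, 13.12, 13.24, 13.66, 13.66
The 2 values of 13.66 occupy positions 7–8 → each gets rank 7.
A has value 13.66 s → rank 7.

7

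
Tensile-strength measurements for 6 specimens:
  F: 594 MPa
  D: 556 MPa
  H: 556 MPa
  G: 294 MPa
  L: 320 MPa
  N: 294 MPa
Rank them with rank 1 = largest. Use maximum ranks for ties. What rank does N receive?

Sorted (descending): 594, 556, 556, 320, 294, 294
The 2 values of 556 occupy positions 2–3 → each gets rank 3.
The 2 values of 294 occupy positions 5–6 → each gets rank 6.
N has value 294 MPa → rank 6.

6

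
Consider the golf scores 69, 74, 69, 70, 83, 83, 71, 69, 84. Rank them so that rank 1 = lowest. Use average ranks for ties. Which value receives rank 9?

Sorted (ascending): 69, 69, 69, 70, 71, 74, 83, 83, 84
The 3 values of 69 occupy positions 1–3 → average rank 2.
The 2 values of 83 occupy positions 7–8 → average rank (7+8)/2 = 7.5.
Rank 9 → value 84.

84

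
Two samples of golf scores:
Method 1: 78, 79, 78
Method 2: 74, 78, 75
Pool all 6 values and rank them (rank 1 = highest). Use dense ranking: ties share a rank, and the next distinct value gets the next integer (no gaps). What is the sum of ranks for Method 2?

Sorted (descending): 79, 78, 78, 78, 75, 74
The 3 values of 78 share dense rank 2.
Remaining distinct values take the next consecutive integers.
Method 2 values → pooled ranks: 74→4, 78→2, 75→3
Rank sum = 4 + 2 + 3 = 9

9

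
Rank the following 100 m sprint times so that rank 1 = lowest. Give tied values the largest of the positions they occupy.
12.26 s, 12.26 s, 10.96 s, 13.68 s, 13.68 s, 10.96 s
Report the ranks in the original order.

Sorted (ascending): 10.96, 10.96, 12.26, 12.26, 13.68, 13.68
The 2 values of 10.96 occupy positions 1–2 → each gets rank 2.
The 2 values of 12.26 occupy positions 3–4 → each gets rank 4.
The 2 values of 13.68 occupy positions 5–6 → each gets rank 6.

4, 4, 2, 6, 6, 2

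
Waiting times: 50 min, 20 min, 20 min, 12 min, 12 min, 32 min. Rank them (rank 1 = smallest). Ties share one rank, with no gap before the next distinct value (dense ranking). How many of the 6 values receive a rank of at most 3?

Sorted (ascending): 12, 12, 20, 20, 32, 50
The 2 values of 12 share dense rank 1.
The 2 values of 20 share dense rank 2.
Remaining distinct values take the next consecutive integers.
Ranks ≤ 3: {1, 1, 2, 2, 3} → 5 values.

5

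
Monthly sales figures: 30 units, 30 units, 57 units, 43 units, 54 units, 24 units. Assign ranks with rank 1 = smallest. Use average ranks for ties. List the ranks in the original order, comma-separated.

Sorted (ascending): 24, 30, 30, 43, 54, 57
The 2 values of 30 occupy positions 2–3 → average rank (2+3)/2 = 2.5.

2.5, 2.5, 6, 4, 5, 1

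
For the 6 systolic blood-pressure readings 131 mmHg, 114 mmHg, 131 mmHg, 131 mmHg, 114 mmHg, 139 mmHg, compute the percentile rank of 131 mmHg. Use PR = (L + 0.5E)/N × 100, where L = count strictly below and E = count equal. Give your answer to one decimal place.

58.3

N = 6.
Strictly below 131: 2. Equal to 131: 3.
PR = (2 + 0.5·3)/6 × 100 = 58.3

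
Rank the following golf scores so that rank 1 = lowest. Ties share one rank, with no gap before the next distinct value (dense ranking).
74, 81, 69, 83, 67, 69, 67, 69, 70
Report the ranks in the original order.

Sorted (ascending): 67, 67, 69, 69, 69, 70, 74, 81, 83
The 2 values of 67 share dense rank 1.
The 3 values of 69 share dense rank 2.
Remaining distinct values take the next consecutive integers.

4, 5, 2, 6, 1, 2, 1, 2, 3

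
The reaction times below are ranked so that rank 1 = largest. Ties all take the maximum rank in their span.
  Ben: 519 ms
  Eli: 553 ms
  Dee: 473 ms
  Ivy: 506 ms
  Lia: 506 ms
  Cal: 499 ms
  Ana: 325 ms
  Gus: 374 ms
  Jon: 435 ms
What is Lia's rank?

4

Sorted (descending): 553, 519, 506, 506, 499, 473, 435, 374, 325
The 2 values of 506 occupy positions 3–4 → each gets rank 4.
Lia has value 506 ms → rank 4.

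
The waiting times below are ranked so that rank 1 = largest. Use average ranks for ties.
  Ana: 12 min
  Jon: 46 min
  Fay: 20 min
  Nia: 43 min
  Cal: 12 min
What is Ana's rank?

4.5

Sorted (descending): 46, 43, 20, 12, 12
The 2 values of 12 occupy positions 4–5 → average rank (4+5)/2 = 4.5.
Ana has value 12 min → rank 4.5.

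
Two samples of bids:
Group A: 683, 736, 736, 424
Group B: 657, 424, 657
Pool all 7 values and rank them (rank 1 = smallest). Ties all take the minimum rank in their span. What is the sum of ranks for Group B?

Sorted (ascending): 424, 424, 657, 657, 683, 736, 736
The 2 values of 424 occupy positions 1–2 → each gets rank 1.
The 2 values of 657 occupy positions 3–4 → each gets rank 3.
The 2 values of 736 occupy positions 6–7 → each gets rank 6.
Group B values → pooled ranks: 657→3, 424→1, 657→3
Rank sum = 3 + 1 + 3 = 7

7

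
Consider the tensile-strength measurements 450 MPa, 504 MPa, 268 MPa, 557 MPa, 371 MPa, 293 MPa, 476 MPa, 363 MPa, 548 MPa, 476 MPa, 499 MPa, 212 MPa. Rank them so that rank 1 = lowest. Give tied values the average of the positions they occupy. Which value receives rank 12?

557

Sorted (ascending): 212, 268, 293, 363, 371, 450, 476, 476, 499, 504, 548, 557
The 2 values of 476 occupy positions 7–8 → average rank (7+8)/2 = 7.5.
Rank 12 → value 557.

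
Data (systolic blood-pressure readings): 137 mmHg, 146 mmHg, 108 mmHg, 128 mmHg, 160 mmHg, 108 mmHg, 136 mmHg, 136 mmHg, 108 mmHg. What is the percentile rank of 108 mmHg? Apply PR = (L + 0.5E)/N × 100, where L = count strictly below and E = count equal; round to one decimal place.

16.7

N = 9.
Strictly below 108: 0. Equal to 108: 3.
PR = (0 + 0.5·3)/9 × 100 = 16.7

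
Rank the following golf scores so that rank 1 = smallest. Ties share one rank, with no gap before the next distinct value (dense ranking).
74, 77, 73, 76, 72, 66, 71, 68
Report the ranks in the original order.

Sorted (ascending): 66, 68, 71, 72, 73, 74, 76, 77
No ties — each value takes its position as its rank.

6, 8, 5, 7, 4, 1, 3, 2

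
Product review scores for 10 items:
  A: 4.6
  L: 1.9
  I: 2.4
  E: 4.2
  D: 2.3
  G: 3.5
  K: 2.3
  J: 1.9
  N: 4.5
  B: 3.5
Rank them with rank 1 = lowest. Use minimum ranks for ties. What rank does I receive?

Sorted (ascending): 1.9, 1.9, 2.3, 2.3, 2.4, 3.5, 3.5, 4.2, 4.5, 4.6
The 2 values of 1.9 occupy positions 1–2 → each gets rank 1.
The 2 values of 2.3 occupy positions 3–4 → each gets rank 3.
The 2 values of 3.5 occupy positions 6–7 → each gets rank 6.
I has value 2.4 → rank 5.

5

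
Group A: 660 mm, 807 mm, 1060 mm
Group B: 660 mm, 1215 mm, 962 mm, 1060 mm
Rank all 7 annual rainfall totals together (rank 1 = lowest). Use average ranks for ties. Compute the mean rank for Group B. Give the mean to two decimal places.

Sorted (ascending): 660, 660, 807, 962, 1060, 1060, 1215
The 2 values of 660 occupy positions 1–2 → average rank (1+2)/2 = 1.5.
The 2 values of 1060 occupy positions 5–6 → average rank (5+6)/2 = 5.5.
Group B values → pooled ranks: 660→1.5, 1215→7, 962→4, 1060→5.5
Mean rank = (1.5 + 7 + 4 + 5.5) / 4 = 4.50

4.50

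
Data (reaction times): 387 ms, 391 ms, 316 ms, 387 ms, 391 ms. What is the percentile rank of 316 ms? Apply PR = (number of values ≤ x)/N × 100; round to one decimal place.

20.0

N = 5.
Strictly below 316: 0. Equal to 316: 1.
PR = 1/5 × 100 = 20.0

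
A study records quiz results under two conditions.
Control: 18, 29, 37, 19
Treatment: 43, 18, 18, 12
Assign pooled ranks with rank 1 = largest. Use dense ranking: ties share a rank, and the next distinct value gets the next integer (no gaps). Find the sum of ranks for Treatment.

Sorted (descending): 43, 37, 29, 19, 18, 18, 18, 12
The 3 values of 18 share dense rank 5.
Remaining distinct values take the next consecutive integers.
Treatment values → pooled ranks: 43→1, 18→5, 18→5, 12→6
Rank sum = 1 + 5 + 5 + 6 = 17

17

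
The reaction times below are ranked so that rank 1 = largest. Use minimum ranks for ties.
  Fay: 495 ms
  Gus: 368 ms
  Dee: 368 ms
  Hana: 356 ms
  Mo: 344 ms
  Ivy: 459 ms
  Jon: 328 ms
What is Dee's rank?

3

Sorted (descending): 495, 459, 368, 368, 356, 344, 328
The 2 values of 368 occupy positions 3–4 → each gets rank 3.
Dee has value 368 ms → rank 3.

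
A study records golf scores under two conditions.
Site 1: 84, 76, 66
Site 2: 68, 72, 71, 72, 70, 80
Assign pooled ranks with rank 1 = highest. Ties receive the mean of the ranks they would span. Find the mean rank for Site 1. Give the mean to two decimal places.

Sorted (descending): 84, 80, 76, 72, 72, 71, 70, 68, 66
The 2 values of 72 occupy positions 4–5 → average rank (4+5)/2 = 4.5.
Site 1 values → pooled ranks: 84→1, 76→3, 66→9
Mean rank = (1 + 3 + 9) / 3 = 4.33

4.33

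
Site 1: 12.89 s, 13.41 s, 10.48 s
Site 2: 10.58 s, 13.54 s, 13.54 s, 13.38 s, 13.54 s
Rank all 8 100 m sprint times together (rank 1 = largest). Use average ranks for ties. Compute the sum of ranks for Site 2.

Sorted (descending): 13.54, 13.54, 13.54, 13.41, 13.38, 12.89, 10.58, 10.48
The 3 values of 13.54 occupy positions 1–3 → average rank 2.
Site 2 values → pooled ranks: 10.58→7, 13.54→2, 13.54→2, 13.38→5, 13.54→2
Rank sum = 7 + 2 + 2 + 5 + 2 = 18

18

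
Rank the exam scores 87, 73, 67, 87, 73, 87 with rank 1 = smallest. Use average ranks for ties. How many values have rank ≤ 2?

Sorted (ascending): 67, 73, 73, 87, 87, 87
The 2 values of 73 occupy positions 2–3 → average rank (2+3)/2 = 2.5.
The 3 values of 87 occupy positions 4–6 → average rank 5.
Ranks ≤ 2: {1} → 1 value.

1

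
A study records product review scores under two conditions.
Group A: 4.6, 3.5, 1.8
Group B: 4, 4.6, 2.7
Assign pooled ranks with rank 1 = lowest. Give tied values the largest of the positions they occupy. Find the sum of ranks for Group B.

Sorted (ascending): 1.8, 2.7, 3.5, 4, 4.6, 4.6
The 2 values of 4.6 occupy positions 5–6 → each gets rank 6.
Group B values → pooled ranks: 4→4, 4.6→6, 2.7→2
Rank sum = 4 + 6 + 2 = 12

12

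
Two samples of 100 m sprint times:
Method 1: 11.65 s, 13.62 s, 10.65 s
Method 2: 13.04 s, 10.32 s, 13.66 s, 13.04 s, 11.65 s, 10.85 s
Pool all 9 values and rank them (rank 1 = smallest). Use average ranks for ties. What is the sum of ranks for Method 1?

Sorted (ascending): 10.32, 10.65, 10.85, 11.65, 11.65, 13.04, 13.04, 13.62, 13.66
The 2 values of 11.65 occupy positions 4–5 → average rank (4+5)/2 = 4.5.
The 2 values of 13.04 occupy positions 6–7 → average rank (6+7)/2 = 6.5.
Method 1 values → pooled ranks: 11.65→4.5, 13.62→8, 10.65→2
Rank sum = 4.5 + 8 + 2 = 14.5

14.5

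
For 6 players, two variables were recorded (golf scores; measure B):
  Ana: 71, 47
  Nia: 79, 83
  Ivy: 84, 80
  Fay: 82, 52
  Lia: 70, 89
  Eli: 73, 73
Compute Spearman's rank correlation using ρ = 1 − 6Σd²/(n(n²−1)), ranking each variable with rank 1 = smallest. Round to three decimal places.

Ranks of variable 1: 2, 4, 6, 5, 1, 3
Ranks of variable 2: 1, 5, 4, 2, 6, 3
d = r₁ − r₂: 1, -1, 2, 3, -5, 0
d²: 1, 1, 4, 9, 25, 0; Σd² = 40
ρ = 1 − 6·40/(6·35) = 1 − 240/210 = -0.143

-0.143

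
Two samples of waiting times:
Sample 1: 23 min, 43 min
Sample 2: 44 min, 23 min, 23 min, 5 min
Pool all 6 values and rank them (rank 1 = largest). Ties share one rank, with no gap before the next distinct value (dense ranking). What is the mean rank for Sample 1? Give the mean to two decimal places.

Sorted (descending): 44, 43, 23, 23, 23, 5
The 3 values of 23 share dense rank 3.
Remaining distinct values take the next consecutive integers.
Sample 1 values → pooled ranks: 23→3, 43→2
Mean rank = (3 + 2) / 2 = 2.50

2.50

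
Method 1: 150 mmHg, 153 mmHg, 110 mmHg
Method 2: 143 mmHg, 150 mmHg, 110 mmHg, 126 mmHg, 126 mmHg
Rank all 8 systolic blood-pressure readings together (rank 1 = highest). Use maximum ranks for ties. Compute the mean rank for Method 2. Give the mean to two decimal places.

5.40

Sorted (descending): 153, 150, 150, 143, 126, 126, 110, 110
The 2 values of 150 occupy positions 2–3 → each gets rank 3.
The 2 values of 126 occupy positions 5–6 → each gets rank 6.
The 2 values of 110 occupy positions 7–8 → each gets rank 8.
Method 2 values → pooled ranks: 143→4, 150→3, 110→8, 126→6, 126→6
Mean rank = (4 + 3 + 8 + 6 + 6) / 5 = 5.40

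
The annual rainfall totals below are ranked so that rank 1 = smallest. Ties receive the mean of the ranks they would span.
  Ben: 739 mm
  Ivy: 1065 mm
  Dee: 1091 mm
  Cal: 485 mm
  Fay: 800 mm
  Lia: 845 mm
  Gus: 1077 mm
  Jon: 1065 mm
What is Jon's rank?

Sorted (ascending): 485, 739, 800, 845, 1065, 1065, 1077, 1091
The 2 values of 1065 occupy positions 5–6 → average rank (5+6)/2 = 5.5.
Jon has value 1065 mm → rank 5.5.

5.5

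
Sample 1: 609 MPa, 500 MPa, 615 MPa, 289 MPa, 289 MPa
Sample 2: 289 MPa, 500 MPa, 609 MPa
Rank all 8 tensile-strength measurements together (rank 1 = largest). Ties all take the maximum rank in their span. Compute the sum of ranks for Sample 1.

Sorted (descending): 615, 609, 609, 500, 500, 289, 289, 289
The 2 values of 609 occupy positions 2–3 → each gets rank 3.
The 2 values of 500 occupy positions 4–5 → each gets rank 5.
The 3 values of 289 occupy positions 6–8 → each gets rank 8.
Sample 1 values → pooled ranks: 609→3, 500→5, 615→1, 289→8, 289→8
Rank sum = 3 + 5 + 1 + 8 + 8 = 25

25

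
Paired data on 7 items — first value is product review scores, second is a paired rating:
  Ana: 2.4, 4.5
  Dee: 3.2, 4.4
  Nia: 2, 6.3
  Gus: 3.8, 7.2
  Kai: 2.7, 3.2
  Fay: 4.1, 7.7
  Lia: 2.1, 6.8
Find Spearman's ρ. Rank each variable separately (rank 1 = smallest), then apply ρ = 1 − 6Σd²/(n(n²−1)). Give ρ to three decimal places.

Ranks of variable 1: 3, 5, 1, 6, 4, 7, 2
Ranks of variable 2: 3, 2, 4, 6, 1, 7, 5
d = r₁ − r₂: 0, 3, -3, 0, 3, 0, -3
d²: 0, 9, 9, 0, 9, 0, 9; Σd² = 36
ρ = 1 − 6·36/(7·48) = 1 − 216/336 = 0.357

0.357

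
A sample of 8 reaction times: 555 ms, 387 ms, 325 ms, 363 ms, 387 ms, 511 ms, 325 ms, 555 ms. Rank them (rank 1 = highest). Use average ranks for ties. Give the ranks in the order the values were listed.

1.5, 4.5, 7.5, 6, 4.5, 3, 7.5, 1.5

Sorted (descending): 555, 555, 511, 387, 387, 363, 325, 325
The 2 values of 555 occupy positions 1–2 → average rank (1+2)/2 = 1.5.
The 2 values of 387 occupy positions 4–5 → average rank (4+5)/2 = 4.5.
The 2 values of 325 occupy positions 7–8 → average rank (7+8)/2 = 7.5.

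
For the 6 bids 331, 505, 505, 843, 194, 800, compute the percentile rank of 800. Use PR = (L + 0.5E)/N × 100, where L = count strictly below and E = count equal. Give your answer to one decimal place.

N = 6.
Strictly below 800: 4. Equal to 800: 1.
PR = (4 + 0.5·1)/6 × 100 = 75.0

75.0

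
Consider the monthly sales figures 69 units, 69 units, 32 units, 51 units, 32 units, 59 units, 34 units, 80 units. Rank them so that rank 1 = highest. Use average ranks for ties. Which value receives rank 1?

80

Sorted (descending): 80, 69, 69, 59, 51, 34, 32, 32
The 2 values of 69 occupy positions 2–3 → average rank (2+3)/2 = 2.5.
The 2 values of 32 occupy positions 7–8 → average rank (7+8)/2 = 7.5.
Rank 1 → value 80.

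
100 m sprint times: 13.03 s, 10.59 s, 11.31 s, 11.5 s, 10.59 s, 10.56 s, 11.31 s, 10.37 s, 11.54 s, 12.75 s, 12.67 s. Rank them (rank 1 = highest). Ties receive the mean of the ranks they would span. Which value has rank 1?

Sorted (descending): 13.03, 12.75, 12.67, 11.54, 11.5, 11.31, 11.31, 10.59, 10.59, 10.56, 10.37
The 2 values of 11.31 occupy positions 6–7 → average rank (6+7)/2 = 6.5.
The 2 values of 10.59 occupy positions 8–9 → average rank (8+9)/2 = 8.5.
Rank 1 → value 13.03.

13.03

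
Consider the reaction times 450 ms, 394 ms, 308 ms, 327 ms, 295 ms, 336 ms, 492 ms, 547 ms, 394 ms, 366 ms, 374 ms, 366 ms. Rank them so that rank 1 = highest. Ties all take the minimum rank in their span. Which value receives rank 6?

374

Sorted (descending): 547, 492, 450, 394, 394, 374, 366, 366, 336, 327, 308, 295
The 2 values of 394 occupy positions 4–5 → each gets rank 4.
The 2 values of 366 occupy positions 7–8 → each gets rank 7.
Rank 6 → value 374.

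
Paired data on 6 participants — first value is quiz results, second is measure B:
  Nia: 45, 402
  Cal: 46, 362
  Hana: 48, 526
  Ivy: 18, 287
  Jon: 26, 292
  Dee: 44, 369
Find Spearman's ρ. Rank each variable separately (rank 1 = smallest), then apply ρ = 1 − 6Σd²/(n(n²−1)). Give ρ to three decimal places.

Ranks of variable 1: 4, 5, 6, 1, 2, 3
Ranks of variable 2: 5, 3, 6, 1, 2, 4
d = r₁ − r₂: -1, 2, 0, 0, 0, -1
d²: 1, 4, 0, 0, 0, 1; Σd² = 6
ρ = 1 − 6·6/(6·35) = 1 − 36/210 = 0.829

0.829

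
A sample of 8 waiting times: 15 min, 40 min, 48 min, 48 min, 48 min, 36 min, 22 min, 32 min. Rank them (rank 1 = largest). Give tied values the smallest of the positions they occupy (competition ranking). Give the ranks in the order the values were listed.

8, 4, 1, 1, 1, 5, 7, 6

Sorted (descending): 48, 48, 48, 40, 36, 32, 22, 15
The 3 values of 48 occupy positions 1–3 → each gets rank 1.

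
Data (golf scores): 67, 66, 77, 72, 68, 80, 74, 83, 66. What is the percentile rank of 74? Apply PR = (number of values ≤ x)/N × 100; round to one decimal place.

N = 9.
Strictly below 74: 5. Equal to 74: 1.
PR = 6/9 × 100 = 66.7

66.7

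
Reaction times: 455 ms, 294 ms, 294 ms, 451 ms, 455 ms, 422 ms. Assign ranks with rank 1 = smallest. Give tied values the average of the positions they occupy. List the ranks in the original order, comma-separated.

5.5, 1.5, 1.5, 4, 5.5, 3

Sorted (ascending): 294, 294, 422, 451, 455, 455
The 2 values of 294 occupy positions 1–2 → average rank (1+2)/2 = 1.5.
The 2 values of 455 occupy positions 5–6 → average rank (5+6)/2 = 5.5.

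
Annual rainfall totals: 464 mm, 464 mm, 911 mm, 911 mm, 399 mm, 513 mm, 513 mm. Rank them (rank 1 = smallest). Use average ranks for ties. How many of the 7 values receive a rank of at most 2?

Sorted (ascending): 399, 464, 464, 513, 513, 911, 911
The 2 values of 464 occupy positions 2–3 → average rank (2+3)/2 = 2.5.
The 2 values of 513 occupy positions 4–5 → average rank (4+5)/2 = 4.5.
The 2 values of 911 occupy positions 6–7 → average rank (6+7)/2 = 6.5.
Ranks ≤ 2: {1} → 1 value.

1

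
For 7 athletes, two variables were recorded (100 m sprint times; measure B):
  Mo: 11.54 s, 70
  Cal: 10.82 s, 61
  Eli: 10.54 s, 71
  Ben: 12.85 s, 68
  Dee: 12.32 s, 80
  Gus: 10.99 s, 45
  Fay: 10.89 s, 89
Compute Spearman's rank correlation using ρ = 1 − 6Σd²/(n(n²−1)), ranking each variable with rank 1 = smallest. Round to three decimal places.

-0.036

Ranks of variable 1: 5, 2, 1, 7, 6, 4, 3
Ranks of variable 2: 4, 2, 5, 3, 6, 1, 7
d = r₁ − r₂: 1, 0, -4, 4, 0, 3, -4
d²: 1, 0, 16, 16, 0, 9, 16; Σd² = 58
ρ = 1 − 6·58/(7·48) = 1 − 348/336 = -0.036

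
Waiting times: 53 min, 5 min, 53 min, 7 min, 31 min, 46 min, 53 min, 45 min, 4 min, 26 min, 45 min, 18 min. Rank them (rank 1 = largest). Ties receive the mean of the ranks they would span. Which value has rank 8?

26

Sorted (descending): 53, 53, 53, 46, 45, 45, 31, 26, 18, 7, 5, 4
The 3 values of 53 occupy positions 1–3 → average rank 2.
The 2 values of 45 occupy positions 5–6 → average rank (5+6)/2 = 5.5.
Rank 8 → value 26.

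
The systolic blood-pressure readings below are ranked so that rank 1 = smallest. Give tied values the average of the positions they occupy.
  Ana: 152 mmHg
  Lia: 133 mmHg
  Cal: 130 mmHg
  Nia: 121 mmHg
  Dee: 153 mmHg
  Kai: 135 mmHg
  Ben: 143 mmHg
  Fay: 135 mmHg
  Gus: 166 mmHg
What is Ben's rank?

6

Sorted (ascending): 121, 130, 133, 135, 135, 143, 152, 153, 166
The 2 values of 135 occupy positions 4–5 → average rank (4+5)/2 = 4.5.
Ben has value 143 mmHg → rank 6.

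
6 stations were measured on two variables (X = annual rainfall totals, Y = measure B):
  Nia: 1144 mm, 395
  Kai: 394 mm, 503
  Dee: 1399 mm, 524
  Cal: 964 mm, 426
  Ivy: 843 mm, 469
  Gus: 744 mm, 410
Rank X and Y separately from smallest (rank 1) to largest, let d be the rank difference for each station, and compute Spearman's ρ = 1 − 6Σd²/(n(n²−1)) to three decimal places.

Ranks of variable 1: 5, 1, 6, 4, 3, 2
Ranks of variable 2: 1, 5, 6, 3, 4, 2
d = r₁ − r₂: 4, -4, 0, 1, -1, 0
d²: 16, 16, 0, 1, 1, 0; Σd² = 34
ρ = 1 − 6·34/(6·35) = 1 − 204/210 = 0.029

0.029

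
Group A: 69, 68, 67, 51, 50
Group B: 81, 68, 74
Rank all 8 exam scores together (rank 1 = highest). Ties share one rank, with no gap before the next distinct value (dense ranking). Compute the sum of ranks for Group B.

Sorted (descending): 81, 74, 69, 68, 68, 67, 51, 50
The 2 values of 68 share dense rank 4.
Remaining distinct values take the next consecutive integers.
Group B values → pooled ranks: 81→1, 68→4, 74→2
Rank sum = 1 + 4 + 2 = 7

7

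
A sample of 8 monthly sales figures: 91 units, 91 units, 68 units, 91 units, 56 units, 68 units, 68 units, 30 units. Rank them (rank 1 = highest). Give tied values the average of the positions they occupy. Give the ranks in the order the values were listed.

2, 2, 5, 2, 7, 5, 5, 8

Sorted (descending): 91, 91, 91, 68, 68, 68, 56, 30
The 3 values of 91 occupy positions 1–3 → average rank 2.
The 3 values of 68 occupy positions 4–6 → average rank 5.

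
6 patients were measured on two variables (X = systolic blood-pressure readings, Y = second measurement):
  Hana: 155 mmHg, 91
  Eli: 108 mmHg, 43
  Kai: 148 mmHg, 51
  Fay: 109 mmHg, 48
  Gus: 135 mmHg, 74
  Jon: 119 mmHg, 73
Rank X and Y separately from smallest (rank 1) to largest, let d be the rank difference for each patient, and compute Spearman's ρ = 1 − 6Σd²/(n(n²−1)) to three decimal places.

Ranks of variable 1: 6, 1, 5, 2, 4, 3
Ranks of variable 2: 6, 1, 3, 2, 5, 4
d = r₁ − r₂: 0, 0, 2, 0, -1, -1
d²: 0, 0, 4, 0, 1, 1; Σd² = 6
ρ = 1 − 6·6/(6·35) = 1 − 36/210 = 0.829

0.829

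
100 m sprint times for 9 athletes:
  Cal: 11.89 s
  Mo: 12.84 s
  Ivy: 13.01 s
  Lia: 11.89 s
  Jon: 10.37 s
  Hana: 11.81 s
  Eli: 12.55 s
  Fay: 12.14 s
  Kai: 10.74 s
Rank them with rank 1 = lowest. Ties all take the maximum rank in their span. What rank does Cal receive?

5

Sorted (ascending): 10.37, 10.74, 11.81, 11.89, 11.89, 12.14, 12.55, 12.84, 13.01
The 2 values of 11.89 occupy positions 4–5 → each gets rank 5.
Cal has value 11.89 s → rank 5.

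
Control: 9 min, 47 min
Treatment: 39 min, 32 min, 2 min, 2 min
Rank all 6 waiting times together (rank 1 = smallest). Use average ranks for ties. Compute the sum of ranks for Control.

Sorted (ascending): 2, 2, 9, 32, 39, 47
The 2 values of 2 occupy positions 1–2 → average rank (1+2)/2 = 1.5.
Control values → pooled ranks: 9→3, 47→6
Rank sum = 3 + 6 = 9

9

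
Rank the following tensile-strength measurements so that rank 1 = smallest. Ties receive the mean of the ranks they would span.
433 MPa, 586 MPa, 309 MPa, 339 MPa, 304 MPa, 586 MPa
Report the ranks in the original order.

Sorted (ascending): 304, 309, 339, 433, 586, 586
The 2 values of 586 occupy positions 5–6 → average rank (5+6)/2 = 5.5.

4, 5.5, 2, 3, 1, 5.5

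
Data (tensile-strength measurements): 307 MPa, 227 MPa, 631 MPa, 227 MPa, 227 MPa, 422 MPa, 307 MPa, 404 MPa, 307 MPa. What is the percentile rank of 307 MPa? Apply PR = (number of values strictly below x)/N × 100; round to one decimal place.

N = 9.
Strictly below 307: 3. Equal to 307: 3.
PR = 3/9 × 100 = 33.3

33.3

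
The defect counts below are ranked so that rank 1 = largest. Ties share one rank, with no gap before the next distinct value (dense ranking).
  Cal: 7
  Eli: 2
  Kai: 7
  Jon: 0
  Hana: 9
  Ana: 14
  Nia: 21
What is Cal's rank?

4

Sorted (descending): 21, 14, 9, 7, 7, 2, 0
The 2 values of 7 share dense rank 4.
Remaining distinct values take the next consecutive integers.
Cal has value 7 → rank 4.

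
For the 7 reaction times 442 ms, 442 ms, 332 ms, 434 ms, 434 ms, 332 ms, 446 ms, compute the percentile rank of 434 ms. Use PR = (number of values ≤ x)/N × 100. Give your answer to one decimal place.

N = 7.
Strictly below 434: 2. Equal to 434: 2.
PR = 4/7 × 100 = 57.1

57.1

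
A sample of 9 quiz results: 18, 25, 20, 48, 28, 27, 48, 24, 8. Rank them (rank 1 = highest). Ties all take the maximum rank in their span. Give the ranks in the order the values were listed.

8, 5, 7, 2, 3, 4, 2, 6, 9

Sorted (descending): 48, 48, 28, 27, 25, 24, 20, 18, 8
The 2 values of 48 occupy positions 1–2 → each gets rank 2.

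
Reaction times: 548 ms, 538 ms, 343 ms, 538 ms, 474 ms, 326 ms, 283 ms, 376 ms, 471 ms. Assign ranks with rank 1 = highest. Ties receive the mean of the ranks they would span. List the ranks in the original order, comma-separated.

1, 2.5, 7, 2.5, 4, 8, 9, 6, 5

Sorted (descending): 548, 538, 538, 474, 471, 376, 343, 326, 283
The 2 values of 538 occupy positions 2–3 → average rank (2+3)/2 = 2.5.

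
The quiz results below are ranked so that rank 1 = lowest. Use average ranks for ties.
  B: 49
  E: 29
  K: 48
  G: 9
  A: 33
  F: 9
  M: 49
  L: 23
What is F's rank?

Sorted (ascending): 9, 9, 23, 29, 33, 48, 49, 49
The 2 values of 9 occupy positions 1–2 → average rank (1+2)/2 = 1.5.
The 2 values of 49 occupy positions 7–8 → average rank (7+8)/2 = 7.5.
F has value 9 → rank 1.5.

1.5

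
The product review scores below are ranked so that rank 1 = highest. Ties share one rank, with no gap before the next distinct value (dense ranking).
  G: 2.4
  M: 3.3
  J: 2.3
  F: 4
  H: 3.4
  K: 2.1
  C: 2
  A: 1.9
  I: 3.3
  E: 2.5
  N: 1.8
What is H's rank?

2

Sorted (descending): 4, 3.4, 3.3, 3.3, 2.5, 2.4, 2.3, 2.1, 2, 1.9, 1.8
The 2 values of 3.3 share dense rank 3.
Remaining distinct values take the next consecutive integers.
H has value 3.4 → rank 2.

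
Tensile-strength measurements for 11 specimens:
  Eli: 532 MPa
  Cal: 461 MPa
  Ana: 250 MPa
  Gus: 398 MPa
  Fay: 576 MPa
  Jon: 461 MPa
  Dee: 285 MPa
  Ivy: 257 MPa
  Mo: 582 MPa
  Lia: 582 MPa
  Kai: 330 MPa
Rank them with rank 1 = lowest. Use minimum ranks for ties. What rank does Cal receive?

6

Sorted (ascending): 250, 257, 285, 330, 398, 461, 461, 532, 576, 582, 582
The 2 values of 461 occupy positions 6–7 → each gets rank 6.
The 2 values of 582 occupy positions 10–11 → each gets rank 10.
Cal has value 461 MPa → rank 6.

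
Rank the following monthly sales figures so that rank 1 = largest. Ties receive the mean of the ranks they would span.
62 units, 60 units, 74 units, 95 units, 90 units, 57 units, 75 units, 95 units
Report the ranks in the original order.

Sorted (descending): 95, 95, 90, 75, 74, 62, 60, 57
The 2 values of 95 occupy positions 1–2 → average rank (1+2)/2 = 1.5.

6, 7, 5, 1.5, 3, 8, 4, 1.5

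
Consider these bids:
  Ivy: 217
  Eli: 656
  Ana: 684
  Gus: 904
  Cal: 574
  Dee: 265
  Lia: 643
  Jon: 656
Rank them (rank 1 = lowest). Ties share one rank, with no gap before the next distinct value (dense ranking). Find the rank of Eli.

5

Sorted (ascending): 217, 265, 574, 643, 656, 656, 684, 904
The 2 values of 656 share dense rank 5.
Remaining distinct values take the next consecutive integers.
Eli has value 656 → rank 5.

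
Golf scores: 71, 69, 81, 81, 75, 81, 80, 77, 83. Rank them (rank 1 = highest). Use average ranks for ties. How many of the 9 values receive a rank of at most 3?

4

Sorted (descending): 83, 81, 81, 81, 80, 77, 75, 71, 69
The 3 values of 81 occupy positions 2–4 → average rank 3.
Ranks ≤ 3: {1, 3, 3, 3} → 4 values.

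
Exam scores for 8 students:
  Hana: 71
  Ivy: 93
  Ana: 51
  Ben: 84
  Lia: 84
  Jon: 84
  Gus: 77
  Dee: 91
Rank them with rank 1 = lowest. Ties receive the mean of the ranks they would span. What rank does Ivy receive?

8

Sorted (ascending): 51, 71, 77, 84, 84, 84, 91, 93
The 3 values of 84 occupy positions 4–6 → average rank 5.
Ivy has value 93 → rank 8.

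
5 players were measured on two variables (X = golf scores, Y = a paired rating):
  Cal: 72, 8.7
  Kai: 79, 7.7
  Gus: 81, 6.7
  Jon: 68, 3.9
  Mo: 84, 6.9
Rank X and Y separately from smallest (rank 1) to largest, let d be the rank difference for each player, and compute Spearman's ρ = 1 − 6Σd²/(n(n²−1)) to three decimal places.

0.100

Ranks of variable 1: 2, 3, 4, 1, 5
Ranks of variable 2: 5, 4, 2, 1, 3
d = r₁ − r₂: -3, -1, 2, 0, 2
d²: 9, 1, 4, 0, 4; Σd² = 18
ρ = 1 − 6·18/(5·24) = 1 − 108/120 = 0.100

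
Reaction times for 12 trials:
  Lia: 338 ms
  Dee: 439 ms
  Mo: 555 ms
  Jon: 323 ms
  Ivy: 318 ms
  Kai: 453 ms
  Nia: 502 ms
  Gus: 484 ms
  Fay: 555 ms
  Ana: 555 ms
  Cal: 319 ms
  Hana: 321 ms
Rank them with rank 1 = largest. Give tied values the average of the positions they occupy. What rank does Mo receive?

Sorted (descending): 555, 555, 555, 502, 484, 453, 439, 338, 323, 321, 319, 318
The 3 values of 555 occupy positions 1–3 → average rank 2.
Mo has value 555 ms → rank 2.

2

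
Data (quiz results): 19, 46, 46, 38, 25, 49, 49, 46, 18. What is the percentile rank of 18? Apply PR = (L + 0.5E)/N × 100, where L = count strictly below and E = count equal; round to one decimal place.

5.6

N = 9.
Strictly below 18: 0. Equal to 18: 1.
PR = (0 + 0.5·1)/9 × 100 = 5.6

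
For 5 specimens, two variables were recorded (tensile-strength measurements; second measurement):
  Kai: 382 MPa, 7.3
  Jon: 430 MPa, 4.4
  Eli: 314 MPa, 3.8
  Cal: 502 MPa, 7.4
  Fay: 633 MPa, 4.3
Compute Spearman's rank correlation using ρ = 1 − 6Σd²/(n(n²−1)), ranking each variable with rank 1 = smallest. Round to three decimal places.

0.300

Ranks of variable 1: 2, 3, 1, 4, 5
Ranks of variable 2: 4, 3, 1, 5, 2
d = r₁ − r₂: -2, 0, 0, -1, 3
d²: 4, 0, 0, 1, 9; Σd² = 14
ρ = 1 − 6·14/(5·24) = 1 − 84/120 = 0.300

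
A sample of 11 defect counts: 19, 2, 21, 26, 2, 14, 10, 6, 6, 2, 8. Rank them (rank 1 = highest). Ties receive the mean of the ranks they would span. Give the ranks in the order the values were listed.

3, 10, 2, 1, 10, 4, 5, 7.5, 7.5, 10, 6

Sorted (descending): 26, 21, 19, 14, 10, 8, 6, 6, 2, 2, 2
The 2 values of 6 occupy positions 7–8 → average rank (7+8)/2 = 7.5.
The 3 values of 2 occupy positions 9–11 → average rank 10.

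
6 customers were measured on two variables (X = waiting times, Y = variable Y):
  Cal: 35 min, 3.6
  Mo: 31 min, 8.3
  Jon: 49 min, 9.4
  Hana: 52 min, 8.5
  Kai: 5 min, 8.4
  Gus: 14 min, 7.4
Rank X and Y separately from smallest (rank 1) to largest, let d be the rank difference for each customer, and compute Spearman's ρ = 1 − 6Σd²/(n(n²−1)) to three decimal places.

Ranks of variable 1: 4, 3, 5, 6, 1, 2
Ranks of variable 2: 1, 3, 6, 5, 4, 2
d = r₁ − r₂: 3, 0, -1, 1, -3, 0
d²: 9, 0, 1, 1, 9, 0; Σd² = 20
ρ = 1 − 6·20/(6·35) = 1 − 120/210 = 0.429

0.429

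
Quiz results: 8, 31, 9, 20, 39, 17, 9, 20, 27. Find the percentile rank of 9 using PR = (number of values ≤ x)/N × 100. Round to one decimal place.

33.3

N = 9.
Strictly below 9: 1. Equal to 9: 2.
PR = 3/9 × 100 = 33.3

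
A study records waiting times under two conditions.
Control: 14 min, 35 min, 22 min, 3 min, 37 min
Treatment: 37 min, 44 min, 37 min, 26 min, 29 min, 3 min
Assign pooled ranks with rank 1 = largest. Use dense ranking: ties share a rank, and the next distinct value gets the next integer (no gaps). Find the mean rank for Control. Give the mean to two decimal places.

5.20

Sorted (descending): 44, 37, 37, 37, 35, 29, 26, 22, 14, 3, 3
The 3 values of 37 share dense rank 2.
The 2 values of 3 share dense rank 8.
Remaining distinct values take the next consecutive integers.
Control values → pooled ranks: 14→7, 35→3, 22→6, 3→8, 37→2
Mean rank = (7 + 3 + 6 + 8 + 2) / 5 = 5.20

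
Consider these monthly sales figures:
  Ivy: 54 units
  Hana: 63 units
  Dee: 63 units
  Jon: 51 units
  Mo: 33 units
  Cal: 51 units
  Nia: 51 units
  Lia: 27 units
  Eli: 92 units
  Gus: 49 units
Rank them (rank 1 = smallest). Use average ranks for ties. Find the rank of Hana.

Sorted (ascending): 27, 33, 49, 51, 51, 51, 54, 63, 63, 92
The 3 values of 51 occupy positions 4–6 → average rank 5.
The 2 values of 63 occupy positions 8–9 → average rank (8+9)/2 = 8.5.
Hana has value 63 units → rank 8.5.

8.5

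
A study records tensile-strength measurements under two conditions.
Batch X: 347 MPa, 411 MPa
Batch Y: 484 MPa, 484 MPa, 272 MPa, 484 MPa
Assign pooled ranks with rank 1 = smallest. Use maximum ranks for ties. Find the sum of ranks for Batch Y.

Sorted (ascending): 272, 347, 411, 484, 484, 484
The 3 values of 484 occupy positions 4–6 → each gets rank 6.
Batch Y values → pooled ranks: 484→6, 484→6, 272→1, 484→6
Rank sum = 6 + 6 + 1 + 6 = 19

19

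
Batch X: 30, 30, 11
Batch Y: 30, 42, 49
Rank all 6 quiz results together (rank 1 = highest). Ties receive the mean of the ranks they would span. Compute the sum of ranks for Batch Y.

Sorted (descending): 49, 42, 30, 30, 30, 11
The 3 values of 30 occupy positions 3–5 → average rank 4.
Batch Y values → pooled ranks: 30→4, 42→2, 49→1
Rank sum = 4 + 2 + 1 = 7

7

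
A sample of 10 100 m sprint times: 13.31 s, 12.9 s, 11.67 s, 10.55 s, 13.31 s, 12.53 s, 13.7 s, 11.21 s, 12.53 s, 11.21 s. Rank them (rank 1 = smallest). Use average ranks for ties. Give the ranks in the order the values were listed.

8.5, 7, 4, 1, 8.5, 5.5, 10, 2.5, 5.5, 2.5

Sorted (ascending): 10.55, 11.21, 11.21, 11.67, 12.53, 12.53, 12.9, 13.31, 13.31, 13.7
The 2 values of 11.21 occupy positions 2–3 → average rank (2+3)/2 = 2.5.
The 2 values of 12.53 occupy positions 5–6 → average rank (5+6)/2 = 5.5.
The 2 values of 13.31 occupy positions 8–9 → average rank (8+9)/2 = 8.5.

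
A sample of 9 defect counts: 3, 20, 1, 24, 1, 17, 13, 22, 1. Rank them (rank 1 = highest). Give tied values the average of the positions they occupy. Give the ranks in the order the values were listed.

Sorted (descending): 24, 22, 20, 17, 13, 3, 1, 1, 1
The 3 values of 1 occupy positions 7–9 → average rank 8.

6, 3, 8, 1, 8, 4, 5, 2, 8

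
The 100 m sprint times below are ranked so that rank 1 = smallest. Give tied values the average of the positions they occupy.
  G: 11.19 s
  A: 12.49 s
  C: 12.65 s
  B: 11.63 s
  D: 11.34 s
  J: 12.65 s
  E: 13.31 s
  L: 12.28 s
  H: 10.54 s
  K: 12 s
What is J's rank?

Sorted (ascending): 10.54, 11.19, 11.34, 11.63, 12, 12.28, 12.49, 12.65, 12.65, 13.31
The 2 values of 12.65 occupy positions 8–9 → average rank (8+9)/2 = 8.5.
J has value 12.65 s → rank 8.5.

8.5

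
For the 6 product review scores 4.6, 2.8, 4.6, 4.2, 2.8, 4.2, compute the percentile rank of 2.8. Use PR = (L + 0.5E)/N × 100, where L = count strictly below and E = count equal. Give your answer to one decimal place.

16.7

N = 6.
Strictly below 2.8: 0. Equal to 2.8: 2.
PR = (0 + 0.5·2)/6 × 100 = 16.7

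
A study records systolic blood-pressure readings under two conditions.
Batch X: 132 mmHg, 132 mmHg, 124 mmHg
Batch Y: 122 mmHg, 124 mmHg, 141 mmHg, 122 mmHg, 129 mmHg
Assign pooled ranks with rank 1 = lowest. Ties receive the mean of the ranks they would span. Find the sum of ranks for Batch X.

Sorted (ascending): 122, 122, 124, 124, 129, 132, 132, 141
The 2 values of 122 occupy positions 1–2 → average rank (1+2)/2 = 1.5.
The 2 values of 124 occupy positions 3–4 → average rank (3+4)/2 = 3.5.
The 2 values of 132 occupy positions 6–7 → average rank (6+7)/2 = 6.5.
Batch X values → pooled ranks: 132→6.5, 132→6.5, 124→3.5
Rank sum = 6.5 + 6.5 + 3.5 = 16.5

16.5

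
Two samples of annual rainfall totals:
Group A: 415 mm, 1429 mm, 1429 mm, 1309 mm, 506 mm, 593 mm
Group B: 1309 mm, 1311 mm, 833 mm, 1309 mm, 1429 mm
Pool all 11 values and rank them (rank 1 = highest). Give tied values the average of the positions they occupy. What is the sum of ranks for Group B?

Sorted (descending): 1429, 1429, 1429, 1311, 1309, 1309, 1309, 833, 593, 506, 415
The 3 values of 1429 occupy positions 1–3 → average rank 2.
The 3 values of 1309 occupy positions 5–7 → average rank 6.
Group B values → pooled ranks: 1309→6, 1311→4, 833→8, 1309→6, 1429→2
Rank sum = 6 + 4 + 8 + 6 + 2 = 26

26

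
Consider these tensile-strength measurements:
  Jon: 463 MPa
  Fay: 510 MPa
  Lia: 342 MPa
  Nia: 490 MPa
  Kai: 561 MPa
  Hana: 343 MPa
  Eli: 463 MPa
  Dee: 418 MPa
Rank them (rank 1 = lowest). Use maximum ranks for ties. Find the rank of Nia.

Sorted (ascending): 342, 343, 418, 463, 463, 490, 510, 561
The 2 values of 463 occupy positions 4–5 → each gets rank 5.
Nia has value 490 MPa → rank 6.

6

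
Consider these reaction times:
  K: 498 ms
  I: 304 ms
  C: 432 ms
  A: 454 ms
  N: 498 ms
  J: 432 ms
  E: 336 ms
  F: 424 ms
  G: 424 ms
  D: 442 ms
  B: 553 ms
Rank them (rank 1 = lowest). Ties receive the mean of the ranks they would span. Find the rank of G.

3.5

Sorted (ascending): 304, 336, 424, 424, 432, 432, 442, 454, 498, 498, 553
The 2 values of 424 occupy positions 3–4 → average rank (3+4)/2 = 3.5.
The 2 values of 432 occupy positions 5–6 → average rank (5+6)/2 = 5.5.
The 2 values of 498 occupy positions 9–10 → average rank (9+10)/2 = 9.5.
G has value 424 ms → rank 3.5.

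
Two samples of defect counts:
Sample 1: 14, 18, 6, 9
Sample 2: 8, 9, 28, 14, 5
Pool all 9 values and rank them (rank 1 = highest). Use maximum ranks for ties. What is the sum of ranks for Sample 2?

Sorted (descending): 28, 18, 14, 14, 9, 9, 8, 6, 5
The 2 values of 14 occupy positions 3–4 → each gets rank 4.
The 2 values of 9 occupy positions 5–6 → each gets rank 6.
Sample 2 values → pooled ranks: 8→7, 9→6, 28→1, 14→4, 5→9
Rank sum = 7 + 6 + 1 + 4 + 9 = 27

27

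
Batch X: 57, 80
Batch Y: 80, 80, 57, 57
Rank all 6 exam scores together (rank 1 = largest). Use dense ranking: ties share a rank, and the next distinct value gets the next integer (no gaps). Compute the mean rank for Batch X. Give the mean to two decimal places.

1.50

Sorted (descending): 80, 80, 80, 57, 57, 57
The 3 values of 80 share dense rank 1.
The 3 values of 57 share dense rank 2.
Batch X values → pooled ranks: 57→2, 80→1
Mean rank = (2 + 1) / 2 = 1.50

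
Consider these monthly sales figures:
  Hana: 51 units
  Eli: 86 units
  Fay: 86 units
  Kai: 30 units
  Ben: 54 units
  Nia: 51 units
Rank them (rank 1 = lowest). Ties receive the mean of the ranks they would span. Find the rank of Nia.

Sorted (ascending): 30, 51, 51, 54, 86, 86
The 2 values of 51 occupy positions 2–3 → average rank (2+3)/2 = 2.5.
The 2 values of 86 occupy positions 5–6 → average rank (5+6)/2 = 5.5.
Nia has value 51 units → rank 2.5.

2.5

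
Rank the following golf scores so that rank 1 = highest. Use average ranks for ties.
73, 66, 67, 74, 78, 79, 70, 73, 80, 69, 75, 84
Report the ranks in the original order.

Sorted (descending): 84, 80, 79, 78, 75, 74, 73, 73, 70, 69, 67, 66
The 2 values of 73 occupy positions 7–8 → average rank (7+8)/2 = 7.5.

7.5, 12, 11, 6, 4, 3, 9, 7.5, 2, 10, 5, 1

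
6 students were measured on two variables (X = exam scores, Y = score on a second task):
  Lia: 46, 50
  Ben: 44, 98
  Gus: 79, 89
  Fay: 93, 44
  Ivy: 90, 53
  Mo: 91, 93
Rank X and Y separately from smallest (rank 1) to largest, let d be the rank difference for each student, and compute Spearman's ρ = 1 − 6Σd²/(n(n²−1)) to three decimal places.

-0.486

Ranks of variable 1: 2, 1, 3, 6, 4, 5
Ranks of variable 2: 2, 6, 4, 1, 3, 5
d = r₁ − r₂: 0, -5, -1, 5, 1, 0
d²: 0, 25, 1, 25, 1, 0; Σd² = 52
ρ = 1 − 6·52/(6·35) = 1 − 312/210 = -0.486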